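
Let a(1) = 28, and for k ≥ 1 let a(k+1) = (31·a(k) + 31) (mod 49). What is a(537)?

Listing terms: a(1) = 28,  a(2) = 17,  a(3) = 19,  a(4) = 32,  a(5) = 43,  a(6) = 41,  a(7) = 28.
Since a(7) = a(1) = 28, the sequence is periodic with period 6.
So a(537) = a(1 + ((537-1) mod 6)) = a(3) = 19.

19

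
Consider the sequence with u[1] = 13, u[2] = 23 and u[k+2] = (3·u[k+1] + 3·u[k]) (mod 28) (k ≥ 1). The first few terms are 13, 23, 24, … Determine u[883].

13

Computing terms: u[1] = 13, u[2] = 23, u[3] = 24, u[4] = 1, u[5] = 19, u[6] = 4, u[7] = 13, u[8] = 23.
Since (u[7], u[8]) = (u[1], u[2]) = (13, 23) (two consecutive terms determine the rest), the sequence is periodic with period 6.
(883 - 1) mod 6 = 0, so u[883] = u[1] = 13.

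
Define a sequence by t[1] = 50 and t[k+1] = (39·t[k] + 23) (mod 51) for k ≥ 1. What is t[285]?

Computing terms: t[1] = 50; t[2] = 35; t[3] = 11; t[4] = 44; t[5] = 5; t[6] = 14; t[7] = 8; t[8] = 29; t[9] = 32; t[10] = 47; t[11] = 20; t[12] = 38; t[13] = 26; t[14] = 17; t[15] = 23; t[16] = 2; t[17] = 50.
The sequence repeats with period 16.
So t[285] = t[1 + ((285-1) mod 16)] = t[13] = 26.

26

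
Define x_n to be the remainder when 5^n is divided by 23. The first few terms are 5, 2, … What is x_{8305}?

22

Computing terms: x_1 = 5,  x_2 = 2,  x_3 = 10,  x_4 = 4,  x_5 = 20,  x_6 = 8,  x_7 = 17,  x_8 = 16,  x_9 = 11,  x_{10} = 9,  x_{11} = 22,  x_{12} = 18,  x_{13} = 21,  x_{14} = 13,  x_{15} = 19,  x_{16} = 3,  x_{17} = 15,  x_{18} = 6,  x_{19} = 7,  x_{20} = 12,  x_{21} = 14,  x_{22} = 1,  x_{23} = 5.
Since x_{23} = x_1 = 5, the sequence is periodic with period 22.
(8305 - 1) mod 22 = 10, so x_{8305} = x_{11} = 22.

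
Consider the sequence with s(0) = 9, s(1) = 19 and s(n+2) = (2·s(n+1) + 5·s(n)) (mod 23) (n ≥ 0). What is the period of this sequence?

11

Computing terms: s(0) = 9, s(1) = 19, s(2) = 14, s(3) = 8, s(4) = 17, s(5) = 5, s(6) = 3, s(7) = 8, s(8) = 8, s(9) = 10, s(10) = 14, s(11) = 9, s(12) = 19.
Since (s(11), s(12)) = (s(0), s(1)) = (9, 19) (two consecutive terms determine the rest), the sequence is periodic with period 11.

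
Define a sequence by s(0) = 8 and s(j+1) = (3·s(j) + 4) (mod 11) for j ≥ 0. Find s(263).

We have s(0) = 8,  s(1) = 6,  s(2) = 0,  s(3) = 4,  s(4) = 5,  s(5) = 8.
Since s(5) = s(0) = 8, the sequence is periodic with period 5.
So s(263) = s(0 + ((263-0) mod 5)) = s(3) = 4.

4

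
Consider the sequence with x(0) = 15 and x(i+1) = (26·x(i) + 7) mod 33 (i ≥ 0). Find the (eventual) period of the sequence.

10

x(0) = 15,  x(1) = 1,  x(2) = 0,  x(3) = 7,  x(4) = 24,  x(5) = 4,  x(6) = 12,  x(7) = 22,  x(8) = 18,  x(9) = 13,  x(10) = 15.
The sequence repeats with period 10.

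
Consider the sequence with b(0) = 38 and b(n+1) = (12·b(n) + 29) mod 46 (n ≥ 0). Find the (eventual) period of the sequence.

11

We have b(0) = 38,  b(1) = 25,  b(2) = 7,  b(3) = 21,  b(4) = 5,  b(5) = 43,  b(6) = 39,  b(7) = 37,  b(8) = 13,  b(9) = 1,  b(10) = 41,  b(11) = 15,  b(12) = 25.
Since b(12) = b(1) = 25, the sequence is eventually periodic: after a pre-period of length 1 it cycles with period 11.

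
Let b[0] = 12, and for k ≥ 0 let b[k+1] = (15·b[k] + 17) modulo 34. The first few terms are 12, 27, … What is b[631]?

11

We have b[0] = 12, b[1] = 27, b[2] = 14, b[3] = 23, b[4] = 22, b[5] = 7, b[6] = 20, b[7] = 11, b[8] = 12.
The sequence repeats with period 8.
So b[631] = b[0 + ((631-0) mod 8)] = b[7] = 11.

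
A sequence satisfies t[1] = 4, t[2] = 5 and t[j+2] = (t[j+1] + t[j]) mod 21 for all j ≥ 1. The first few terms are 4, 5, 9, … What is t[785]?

4

t[1] = 4; t[2] = 5; t[3] = 9; t[4] = 14; t[5] = 2; t[6] = 16; t[7] = 18; t[8] = 13; t[9] = 10; t[10] = 2; t[11] = 12; t[12] = 14; t[13] = 5; t[14] = 19; t[15] = 3; t[16] = 1; t[17] = 4; t[18] = 5.
Since (t[17], t[18]) = (t[1], t[2]) = (4, 5) (two consecutive terms determine the rest), the sequence is periodic with period 16.
(785 - 1) mod 16 = 0, so t[785] = t[1] = 4.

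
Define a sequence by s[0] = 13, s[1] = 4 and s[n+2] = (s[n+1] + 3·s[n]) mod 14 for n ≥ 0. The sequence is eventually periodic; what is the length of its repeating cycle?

Computing terms: s[0] = 13, s[1] = 4, s[2] = 1, s[3] = 13, s[4] = 2, s[5] = 13, s[6] = 5, s[7] = 2, s[8] = 3, s[9] = 9, s[10] = 4, s[11] = 3, s[12] = 1, s[13] = 10, s[14] = 13, s[15] = 1, s[16] = 12, s[17] = 1, s[18] = 9, s[19] = 12, s[20] = 11, s[21] = 5, s[22] = 10, s[23] = 11, s[24] = 13, s[25] = 4.
The sequence repeats with period 24.

24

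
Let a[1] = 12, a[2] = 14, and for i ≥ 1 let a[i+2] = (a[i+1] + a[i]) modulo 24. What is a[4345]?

12

We have a[1] = 12, a[2] = 14, a[3] = 2, a[4] = 16, a[5] = 18, a[6] = 10, a[7] = 4, a[8] = 14, a[9] = 18, a[10] = 8, a[11] = 2, a[12] = 10, a[13] = 12, a[14] = 22, a[15] = 10, a[16] = 8, a[17] = 18, a[18] = 2, a[19] = 20, a[20] = 22, a[21] = 18, a[22] = 16, a[23] = 10, a[24] = 2, a[25] = 12, a[26] = 14.
Since (a[25], a[26]) = (a[1], a[2]) = (12, 14) (two consecutive terms determine the rest), the sequence is periodic with period 24.
So a[4345] = a[1 + ((4345-1) mod 24)] = a[1] = 12.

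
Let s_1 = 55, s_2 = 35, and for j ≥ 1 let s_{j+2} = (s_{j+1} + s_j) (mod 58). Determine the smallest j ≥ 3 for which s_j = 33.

Listing terms: s_1 = 55,  s_2 = 35,  s_3 = 32,  s_4 = 9,  s_5 = 41,  s_6 = 50,  s_7 = 33,  s_8 = 25,  s_9 = 0,  s_{10} = 25,  s_{11} = 25,  s_{12} = 50,  s_{13} = 17,  s_{14} = 9,  s_{15} = 26,  s_{16} = 35,  s_{17} = 3,  s_{18} = 38,  s_{19} = 41,  s_{20} = 21,  s_{21} = 4,  s_{22} = 25,  s_{23} = 29,  s_{24} = 54,  s_{25} = 25,  s_{26} = 21,  s_{27} = 46,  s_{28} = 9,  s_{29} = 55,  s_{30} = 6,  s_{31} = 3,  s_{32} = 9,  s_{33} = 12,  s_{34} = 21,  s_{35} = 33,  s_{36} = 54,  s_{37} = 29,  s_{38} = 25,  s_{39} = 54,  s_{40} = 21,  s_{41} = 17,  s_{42} = 38,  s_{43} = 55,  s_{44} = 35.
Since (s_{43}, s_{44}) = (s_1, s_2) = (55, 35) (two consecutive terms determine the rest), the sequence is periodic with period 42.
The value 33 first appears (with j ≥ 3) at s_7.

7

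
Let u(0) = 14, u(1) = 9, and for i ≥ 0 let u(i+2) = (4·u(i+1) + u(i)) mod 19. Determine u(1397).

Listing terms: u(0) = 14,  u(1) = 9,  u(2) = 12,  u(3) = 0,  u(4) = 12,  u(5) = 10,  u(6) = 14,  u(7) = 9.
Since (u(6), u(7)) = (u(0), u(1)) = (14, 9) (two consecutive terms determine the rest), the sequence is periodic with period 6.
(1397 - 0) mod 6 = 5, so u(1397) = u(5) = 10.

10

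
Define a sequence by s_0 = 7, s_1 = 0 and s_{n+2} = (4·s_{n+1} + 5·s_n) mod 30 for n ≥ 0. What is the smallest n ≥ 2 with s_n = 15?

4

We have s_0 = 7; s_1 = 0; s_2 = 5; s_3 = 20; s_4 = 15; s_5 = 10; s_6 = 25; s_7 = 0; s_8 = 5.
Since (s_7, s_8) = (s_1, s_2) = (0, 5) (two consecutive terms determine the rest), the sequence is eventually periodic: after a pre-period of length 1 it cycles with period 6.
The value 15 first appears (with n ≥ 2) at s_4.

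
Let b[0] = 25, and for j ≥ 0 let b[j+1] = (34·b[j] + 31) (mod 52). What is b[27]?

9

Computing terms: b[0] = 25, b[1] = 49, b[2] = 33, b[3] = 9, b[4] = 25.
Since b[4] = b[0] = 25, the sequence is periodic with period 4.
(27 - 0) mod 4 = 3, so b[27] = b[3] = 9.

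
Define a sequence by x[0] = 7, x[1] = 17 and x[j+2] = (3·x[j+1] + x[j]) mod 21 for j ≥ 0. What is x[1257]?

11

Computing terms: x[0] = 7, x[1] = 17, x[2] = 16, x[3] = 2, x[4] = 1, x[5] = 5, x[6] = 16, x[7] = 11, x[8] = 7, x[9] = 11, x[10] = 19, x[11] = 5, x[12] = 13, x[13] = 2, x[14] = 19, x[15] = 17, x[16] = 7, x[17] = 17.
Since (x[16], x[17]) = (x[0], x[1]) = (7, 17) (two consecutive terms determine the rest), the sequence is periodic with period 16.
So x[1257] = x[0 + ((1257-0) mod 16)] = x[9] = 11.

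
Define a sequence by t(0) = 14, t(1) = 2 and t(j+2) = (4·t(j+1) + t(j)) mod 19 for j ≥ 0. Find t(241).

2

Listing terms: t(0) = 14, t(1) = 2, t(2) = 3, t(3) = 14, t(4) = 2.
The sequence repeats with period 3.
(241 - 0) mod 3 = 1, so t(241) = t(1) = 2.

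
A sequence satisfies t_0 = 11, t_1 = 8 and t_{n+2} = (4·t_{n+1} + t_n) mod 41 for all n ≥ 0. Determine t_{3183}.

t_0 = 11; t_1 = 8; t_2 = 2; t_3 = 16; t_4 = 25; t_5 = 34; t_6 = 38; t_7 = 22; t_8 = 3; t_9 = 34; t_{10} = 16; t_{11} = 16; t_{12} = 39; t_{13} = 8; t_{14} = 30; t_{15} = 5; t_{16} = 9; t_{17} = 0; t_{18} = 9; t_{19} = 36; t_{20} = 30; t_{21} = 33; t_{22} = 39; t_{23} = 25; t_{24} = 16; t_{25} = 7; t_{26} = 3; t_{27} = 19; t_{28} = 38; t_{29} = 7; t_{30} = 25; t_{31} = 25; t_{32} = 2; t_{33} = 33; t_{34} = 11; t_{35} = 36; t_{36} = 32; t_{37} = 0; t_{38} = 32; t_{39} = 5; t_{40} = 11; t_{41} = 8.
The sequence repeats with period 40.
(3183 - 0) mod 40 = 23, so t_{3183} = t_{23} = 25.

25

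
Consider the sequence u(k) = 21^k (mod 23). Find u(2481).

5

We have u(1) = 21,  u(2) = 4,  u(3) = 15,  u(4) = 16,  u(5) = 14,  u(6) = 18,  u(7) = 10,  u(8) = 3,  u(9) = 17,  u(10) = 12,  u(11) = 22,  u(12) = 2,  u(13) = 19,  u(14) = 8,  u(15) = 7,  u(16) = 9,  u(17) = 5,  u(18) = 13,  u(19) = 20,  u(20) = 6,  u(21) = 11,  u(22) = 1,  u(23) = 21.
The sequence repeats with period 22.
(2481 - 1) mod 22 = 16, so u(2481) = u(17) = 5.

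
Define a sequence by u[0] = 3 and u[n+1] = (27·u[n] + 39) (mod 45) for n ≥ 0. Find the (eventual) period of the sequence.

Computing terms: u[0] = 3; u[1] = 30; u[2] = 39; u[3] = 12; u[4] = 3.
The sequence repeats with period 4.

4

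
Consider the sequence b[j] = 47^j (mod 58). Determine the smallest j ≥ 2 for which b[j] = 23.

12

We have b[1] = 47; b[2] = 5; b[3] = 3; b[4] = 25; b[5] = 15; b[6] = 9; b[7] = 17; b[8] = 45; b[9] = 27; b[10] = 51; b[11] = 19; b[12] = 23; b[13] = 37; b[14] = 57; b[15] = 11; b[16] = 53; b[17] = 55; b[18] = 33; b[19] = 43; b[20] = 49; b[21] = 41; b[22] = 13; b[23] = 31; b[24] = 7; b[25] = 39; b[26] = 35; b[27] = 21; b[28] = 1; b[29] = 47.
Since b[29] = b[1] = 47, the sequence is periodic with period 28.
The value 23 first appears (with j ≥ 2) at b[12].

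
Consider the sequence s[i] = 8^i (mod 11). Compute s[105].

10

Listing terms: s[0] = 1; s[1] = 8; s[2] = 9; s[3] = 6; s[4] = 4; s[5] = 10; s[6] = 3; s[7] = 2; s[8] = 5; s[9] = 7; s[10] = 1.
The sequence repeats with period 10.
So s[105] = s[0 + ((105-0) mod 10)] = s[5] = 10.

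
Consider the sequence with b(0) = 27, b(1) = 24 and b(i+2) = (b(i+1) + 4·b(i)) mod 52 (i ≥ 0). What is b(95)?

48

Listing terms: b(0) = 27,  b(1) = 24,  b(2) = 28,  b(3) = 20,  b(4) = 28,  b(5) = 4,  b(6) = 12,  b(7) = 28,  b(8) = 24,  b(9) = 32,  b(10) = 24,  b(11) = 48,  b(12) = 40,  b(13) = 24,  b(14) = 28.
Since (b(13), b(14)) = (b(1), b(2)) = (24, 28) (two consecutive terms determine the rest), the sequence is eventually periodic: after a pre-period of length 1 it cycles with period 12.
For i ≥ 1, b(i) depends only on (i - 1) mod 12. (95 - 1) mod 12 = 10, so b(95) = b(11) = 48.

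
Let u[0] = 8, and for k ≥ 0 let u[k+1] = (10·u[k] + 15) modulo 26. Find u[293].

Computing terms: u[0] = 8, u[1] = 17, u[2] = 3, u[3] = 19, u[4] = 23, u[5] = 11, u[6] = 21, u[7] = 17.
Since u[7] = u[1] = 17, the sequence is eventually periodic: after a pre-period of length 1 it cycles with period 6.
For k ≥ 1, u[k] depends only on (k - 1) mod 6. (293 - 1) mod 6 = 4, so u[293] = u[5] = 11.

11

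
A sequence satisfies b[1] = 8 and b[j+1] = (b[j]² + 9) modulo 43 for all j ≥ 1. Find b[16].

2

Listing terms: b[1] = 8; b[2] = 30; b[3] = 6; b[4] = 2; b[5] = 13; b[6] = 6.
Since b[6] = b[3] = 6, the sequence is eventually periodic: after a pre-period of length 2 it cycles with period 3.
For j ≥ 3, b[j] depends only on (j - 3) mod 3. (16 - 3) mod 3 = 1, so b[16] = b[4] = 2.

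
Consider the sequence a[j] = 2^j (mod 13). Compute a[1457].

6

Computing terms: a[0] = 1, a[1] = 2, a[2] = 4, a[3] = 8, a[4] = 3, a[5] = 6, a[6] = 12, a[7] = 11, a[8] = 9, a[9] = 5, a[10] = 10, a[11] = 7, a[12] = 1.
The sequence repeats with period 12.
(1457 - 0) mod 12 = 5, so a[1457] = a[5] = 6.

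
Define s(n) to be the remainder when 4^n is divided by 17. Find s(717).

s(0) = 1; s(1) = 4; s(2) = 16; s(3) = 13; s(4) = 1.
The sequence repeats with period 4.
So s(717) = s(0 + ((717-0) mod 4)) = s(1) = 4.

4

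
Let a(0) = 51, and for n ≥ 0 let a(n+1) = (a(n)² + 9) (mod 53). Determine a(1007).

Computing terms: a(0) = 51,  a(1) = 13,  a(2) = 19,  a(3) = 52,  a(4) = 10,  a(5) = 3,  a(6) = 18,  a(7) = 15,  a(8) = 22,  a(9) = 16,  a(10) = 0,  a(11) = 9,  a(12) = 37,  a(13) = 0.
Since a(13) = a(10) = 0, the sequence is eventually periodic: after a pre-period of length 10 it cycles with period 3.
For n ≥ 10, a(n) depends only on (n - 10) mod 3. (1007 - 10) mod 3 = 1, so a(1007) = a(11) = 9.

9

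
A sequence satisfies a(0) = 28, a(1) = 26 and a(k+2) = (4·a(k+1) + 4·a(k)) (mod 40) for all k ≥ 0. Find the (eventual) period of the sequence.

Computing terms: a(0) = 28; a(1) = 26; a(2) = 16; a(3) = 8; a(4) = 16; a(5) = 16; a(6) = 8.
Since (a(5), a(6)) = (a(2), a(3)) = (16, 8) (two consecutive terms determine the rest), the sequence is eventually periodic: after a pre-period of length 2 it cycles with period 3.

3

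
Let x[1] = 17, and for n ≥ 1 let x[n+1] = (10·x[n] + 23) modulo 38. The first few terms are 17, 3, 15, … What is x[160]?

Listing terms: x[1] = 17, x[2] = 3, x[3] = 15, x[4] = 21, x[5] = 5, x[6] = 35, x[7] = 31, x[8] = 29, x[9] = 9, x[10] = 37, x[11] = 13, x[12] = 1, x[13] = 33, x[14] = 11, x[15] = 19, x[16] = 23, x[17] = 25, x[18] = 7, x[19] = 17.
Since x[19] = x[1] = 17, the sequence is periodic with period 18.
(160 - 1) mod 18 = 15, so x[160] = x[16] = 23.

23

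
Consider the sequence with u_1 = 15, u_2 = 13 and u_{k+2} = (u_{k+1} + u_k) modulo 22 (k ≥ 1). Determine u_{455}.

3

Listing terms: u_1 = 15,  u_2 = 13,  u_3 = 6,  u_4 = 19,  u_5 = 3,  u_6 = 0,  u_7 = 3,  u_8 = 3,  u_9 = 6,  u_{10} = 9,  u_{11} = 15,  u_{12} = 2,  u_{13} = 17,  u_{14} = 19,  u_{15} = 14,  u_{16} = 11,  u_{17} = 3,  u_{18} = 14,  u_{19} = 17,  u_{20} = 9,  u_{21} = 4,  u_{22} = 13,  u_{23} = 17,  u_{24} = 8,  u_{25} = 3,  u_{26} = 11,  u_{27} = 14,  u_{28} = 3,  u_{29} = 17,  u_{30} = 20,  u_{31} = 15,  u_{32} = 13.
Since (u_{31}, u_{32}) = (u_1, u_2) = (15, 13) (two consecutive terms determine the rest), the sequence is periodic with period 30.
(455 - 1) mod 30 = 4, so u_{455} = u_5 = 3.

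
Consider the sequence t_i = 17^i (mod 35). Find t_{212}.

16

Listing terms: t_0 = 1; t_1 = 17; t_2 = 9; t_3 = 13; t_4 = 11; t_5 = 12; t_6 = 29; t_7 = 3; t_8 = 16; t_9 = 27; t_{10} = 4; t_{11} = 33; t_{12} = 1.
The sequence repeats with period 12.
So t_{212} = t_{0 + ((212-0) mod 12)} = t_8 = 16.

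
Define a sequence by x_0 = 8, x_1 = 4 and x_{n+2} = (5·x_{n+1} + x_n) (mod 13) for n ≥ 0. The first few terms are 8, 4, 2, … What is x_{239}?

3

We have x_0 = 8; x_1 = 4; x_2 = 2; x_3 = 1; x_4 = 7; x_5 = 10; x_6 = 5; x_7 = 9; x_8 = 11; x_9 = 12; x_{10} = 6; x_{11} = 3; x_{12} = 8; x_{13} = 4.
The sequence repeats with period 12.
So x_{239} = x_{0 + ((239-0) mod 12)} = x_{11} = 3.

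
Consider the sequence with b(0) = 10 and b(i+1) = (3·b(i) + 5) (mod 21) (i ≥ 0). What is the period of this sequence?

6

Listing terms: b(0) = 10,  b(1) = 14,  b(2) = 5,  b(3) = 20,  b(4) = 2,  b(5) = 11,  b(6) = 17,  b(7) = 14.
Since b(7) = b(1) = 14, the sequence is eventually periodic: after a pre-period of length 1 it cycles with period 6.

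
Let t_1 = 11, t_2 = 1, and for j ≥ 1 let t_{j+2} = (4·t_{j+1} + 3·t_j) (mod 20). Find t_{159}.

We have t_1 = 11; t_2 = 1; t_3 = 17; t_4 = 11; t_5 = 15; t_6 = 13; t_7 = 17; t_8 = 7; t_9 = 19; t_{10} = 17; t_{11} = 5; t_{12} = 11; t_{13} = 19; t_{14} = 9; t_{15} = 13; t_{16} = 19; t_{17} = 15; t_{18} = 17; t_{19} = 13; t_{20} = 3; t_{21} = 11; t_{22} = 13; t_{23} = 5; t_{24} = 19; t_{25} = 11; t_{26} = 1.
Since (t_{25}, t_{26}) = (t_1, t_2) = (11, 1) (two consecutive terms determine the rest), the sequence is periodic with period 24.
(159 - 1) mod 24 = 14, so t_{159} = t_{15} = 13.

13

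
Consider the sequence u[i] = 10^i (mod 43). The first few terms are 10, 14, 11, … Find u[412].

We have u[1] = 10, u[2] = 14, u[3] = 11, u[4] = 24, u[5] = 25, u[6] = 35, u[7] = 6, u[8] = 17, u[9] = 41, u[10] = 23, u[11] = 15, u[12] = 21, u[13] = 38, u[14] = 36, u[15] = 16, u[16] = 31, u[17] = 9, u[18] = 4, u[19] = 40, u[20] = 13, u[21] = 1, u[22] = 10.
The sequence repeats with period 21.
(412 - 1) mod 21 = 12, so u[412] = u[13] = 38.

38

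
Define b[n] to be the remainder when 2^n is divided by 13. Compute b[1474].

10

Listing terms: b[0] = 1; b[1] = 2; b[2] = 4; b[3] = 8; b[4] = 3; b[5] = 6; b[6] = 12; b[7] = 11; b[8] = 9; b[9] = 5; b[10] = 10; b[11] = 7; b[12] = 1.
The sequence repeats with period 12.
So b[1474] = b[0 + ((1474-0) mod 12)] = b[10] = 10.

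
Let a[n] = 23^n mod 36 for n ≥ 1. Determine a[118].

a[1] = 23, a[2] = 25, a[3] = 35, a[4] = 13, a[5] = 11, a[6] = 1, a[7] = 23.
The sequence repeats with period 6.
(118 - 1) mod 6 = 3, so a[118] = a[4] = 13.

13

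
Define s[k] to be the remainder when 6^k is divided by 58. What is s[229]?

4

s[0] = 1,  s[1] = 6,  s[2] = 36,  s[3] = 42,  s[4] = 20,  s[5] = 4,  s[6] = 24,  s[7] = 28,  s[8] = 52,  s[9] = 22,  s[10] = 16,  s[11] = 38,  s[12] = 54,  s[13] = 34,  s[14] = 30,  s[15] = 6.
Since s[15] = s[1] = 6, the sequence is eventually periodic: after a pre-period of length 1 it cycles with period 14.
For k ≥ 1, s[k] depends only on (k - 1) mod 14. (229 - 1) mod 14 = 4, so s[229] = s[5] = 4.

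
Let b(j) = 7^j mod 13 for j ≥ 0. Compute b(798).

Listing terms: b(0) = 1; b(1) = 7; b(2) = 10; b(3) = 5; b(4) = 9; b(5) = 11; b(6) = 12; b(7) = 6; b(8) = 3; b(9) = 8; b(10) = 4; b(11) = 2; b(12) = 1.
The sequence repeats with period 12.
(798 - 0) mod 12 = 6, so b(798) = b(6) = 12.

12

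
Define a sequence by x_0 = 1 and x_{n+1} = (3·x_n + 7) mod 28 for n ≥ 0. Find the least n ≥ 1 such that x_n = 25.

4

We have x_0 = 1; x_1 = 10; x_2 = 9; x_3 = 6; x_4 = 25; x_5 = 26; x_6 = 1.
Since x_6 = x_0 = 1, the sequence is periodic with period 6.
The value 25 first appears (with n ≥ 1) at x_4.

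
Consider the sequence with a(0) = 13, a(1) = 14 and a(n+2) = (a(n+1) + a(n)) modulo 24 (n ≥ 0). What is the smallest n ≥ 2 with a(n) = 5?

9

Computing terms: a(0) = 13; a(1) = 14; a(2) = 3; a(3) = 17; a(4) = 20; a(5) = 13; a(6) = 9; a(7) = 22; a(8) = 7; a(9) = 5; a(10) = 12; a(11) = 17; a(12) = 5; a(13) = 22; a(14) = 3; a(15) = 1; a(16) = 4; a(17) = 5; a(18) = 9; a(19) = 14; a(20) = 23; a(21) = 13; a(22) = 12; a(23) = 1; a(24) = 13; a(25) = 14.
The sequence repeats with period 24.
The value 5 first appears (with n ≥ 2) at a(9).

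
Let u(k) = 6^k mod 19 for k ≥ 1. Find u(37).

u(1) = 6,  u(2) = 17,  u(3) = 7,  u(4) = 4,  u(5) = 5,  u(6) = 11,  u(7) = 9,  u(8) = 16,  u(9) = 1,  u(10) = 6.
The sequence repeats with period 9.
So u(37) = u(1 + ((37-1) mod 9)) = u(1) = 6.

6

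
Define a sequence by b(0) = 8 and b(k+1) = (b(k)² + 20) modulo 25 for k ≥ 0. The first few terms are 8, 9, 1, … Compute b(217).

16

b(0) = 8, b(1) = 9, b(2) = 1, b(3) = 21, b(4) = 11, b(5) = 16, b(6) = 1.
Since b(6) = b(2) = 1, the sequence is eventually periodic: after a pre-period of length 2 it cycles with period 4.
For k ≥ 2, b(k) depends only on (k - 2) mod 4. (217 - 2) mod 4 = 3, so b(217) = b(5) = 16.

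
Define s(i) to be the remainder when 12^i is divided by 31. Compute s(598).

14

We have s(0) = 1, s(1) = 12, s(2) = 20, s(3) = 23, s(4) = 28, s(5) = 26, s(6) = 2, s(7) = 24, s(8) = 9, s(9) = 15, s(10) = 25, s(11) = 21, s(12) = 4, s(13) = 17, s(14) = 18, s(15) = 30, s(16) = 19, s(17) = 11, s(18) = 8, s(19) = 3, s(20) = 5, s(21) = 29, s(22) = 7, s(23) = 22, s(24) = 16, s(25) = 6, s(26) = 10, s(27) = 27, s(28) = 14, s(29) = 13, s(30) = 1.
The sequence repeats with period 30.
(598 - 0) mod 30 = 28, so s(598) = s(28) = 14.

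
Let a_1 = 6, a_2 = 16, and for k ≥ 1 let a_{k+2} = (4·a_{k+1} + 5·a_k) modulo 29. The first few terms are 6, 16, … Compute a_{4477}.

8

Listing terms: a_1 = 6,  a_2 = 16,  a_3 = 7,  a_4 = 21,  a_5 = 3,  a_6 = 1,  a_7 = 19,  a_8 = 23,  a_9 = 13,  a_{10} = 22,  a_{11} = 8,  a_{12} = 26,  a_{13} = 28,  a_{14} = 10,  a_{15} = 6,  a_{16} = 16.
The sequence repeats with period 14.
(4477 - 1) mod 14 = 10, so a_{4477} = a_{11} = 8.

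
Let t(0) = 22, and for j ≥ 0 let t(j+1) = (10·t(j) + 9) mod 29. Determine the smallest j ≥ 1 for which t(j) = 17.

We have t(0) = 22; t(1) = 26; t(2) = 8; t(3) = 2; t(4) = 0; t(5) = 9; t(6) = 12; t(7) = 13; t(8) = 23; t(9) = 7; t(10) = 21; t(11) = 16; t(12) = 24; t(13) = 17; t(14) = 5; t(15) = 1; t(16) = 19; t(17) = 25; t(18) = 27; t(19) = 18; t(20) = 15; t(21) = 14; t(22) = 4; t(23) = 20; t(24) = 6; t(25) = 11; t(26) = 3; t(27) = 10; t(28) = 22.
Since t(28) = t(0) = 22, the sequence is periodic with period 28.
The value 17 first appears (with j ≥ 1) at t(13).

13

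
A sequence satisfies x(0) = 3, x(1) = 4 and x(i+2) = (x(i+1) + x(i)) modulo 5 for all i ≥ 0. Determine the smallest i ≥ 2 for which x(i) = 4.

Listing terms: x(0) = 3, x(1) = 4, x(2) = 2, x(3) = 1, x(4) = 3, x(5) = 4.
The sequence repeats with period 4.
The value 4 next appears (with i ≥ 2) at x(5).

5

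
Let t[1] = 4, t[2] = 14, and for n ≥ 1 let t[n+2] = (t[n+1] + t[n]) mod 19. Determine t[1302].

We have t[1] = 4,  t[2] = 14,  t[3] = 18,  t[4] = 13,  t[5] = 12,  t[6] = 6,  t[7] = 18,  t[8] = 5,  t[9] = 4,  t[10] = 9,  t[11] = 13,  t[12] = 3,  t[13] = 16,  t[14] = 0,  t[15] = 16,  t[16] = 16,  t[17] = 13,  t[18] = 10,  t[19] = 4,  t[20] = 14.
The sequence repeats with period 18.
So t[1302] = t[1 + ((1302-1) mod 18)] = t[6] = 6.

6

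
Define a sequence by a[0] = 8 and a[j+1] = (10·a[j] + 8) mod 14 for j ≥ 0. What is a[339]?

12

We have a[0] = 8,  a[1] = 4,  a[2] = 6,  a[3] = 12,  a[4] = 2,  a[5] = 0,  a[6] = 8.
Since a[6] = a[0] = 8, the sequence is periodic with period 6.
(339 - 0) mod 6 = 3, so a[339] = a[3] = 12.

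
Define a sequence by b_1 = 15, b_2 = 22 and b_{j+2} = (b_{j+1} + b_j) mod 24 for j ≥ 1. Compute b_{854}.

b_1 = 15; b_2 = 22; b_3 = 13; b_4 = 11; b_5 = 0; b_6 = 11; b_7 = 11; b_8 = 22; b_9 = 9; b_{10} = 7; b_{11} = 16; b_{12} = 23; b_{13} = 15; b_{14} = 14; b_{15} = 5; b_{16} = 19; b_{17} = 0; b_{18} = 19; b_{19} = 19; b_{20} = 14; b_{21} = 9; b_{22} = 23; b_{23} = 8; b_{24} = 7; b_{25} = 15; b_{26} = 22.
The sequence repeats with period 24.
So b_{854} = b_{1 + ((854-1) mod 24)} = b_{14} = 14.

14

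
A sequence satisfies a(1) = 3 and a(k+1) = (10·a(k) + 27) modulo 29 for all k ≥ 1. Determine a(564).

Listing terms: a(1) = 3, a(2) = 28, a(3) = 17, a(4) = 23, a(5) = 25, a(6) = 16, a(7) = 13, a(8) = 12, a(9) = 2, a(10) = 18, a(11) = 4, a(12) = 9, a(13) = 1, a(14) = 8, a(15) = 20, a(16) = 24, a(17) = 6, a(18) = 0, a(19) = 27, a(20) = 7, a(21) = 10, a(22) = 11, a(23) = 21, a(24) = 5, a(25) = 19, a(26) = 14, a(27) = 22, a(28) = 15, a(29) = 3.
Since a(29) = a(1) = 3, the sequence is periodic with period 28.
(564 - 1) mod 28 = 3, so a(564) = a(4) = 23.

23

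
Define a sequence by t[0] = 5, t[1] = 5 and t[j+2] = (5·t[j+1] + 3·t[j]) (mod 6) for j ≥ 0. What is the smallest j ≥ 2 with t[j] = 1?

Computing terms: t[0] = 5, t[1] = 5, t[2] = 4, t[3] = 5, t[4] = 1, t[5] = 2, t[6] = 1, t[7] = 5, t[8] = 4.
Since (t[7], t[8]) = (t[1], t[2]) = (5, 4) (two consecutive terms determine the rest), the sequence is eventually periodic: after a pre-period of length 1 it cycles with period 6.
The value 1 first appears (with j ≥ 2) at t[4].

4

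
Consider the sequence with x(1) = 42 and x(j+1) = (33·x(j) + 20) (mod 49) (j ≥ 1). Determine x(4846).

4

We have x(1) = 42,  x(2) = 34,  x(3) = 15,  x(4) = 25,  x(5) = 12,  x(6) = 24,  x(7) = 28,  x(8) = 13,  x(9) = 8,  x(10) = 39,  x(11) = 33,  x(12) = 31,  x(13) = 14,  x(14) = 41,  x(15) = 1,  x(16) = 4,  x(17) = 5,  x(18) = 38,  x(19) = 0,  x(20) = 20,  x(21) = 43,  x(22) = 18,  x(23) = 26,  x(24) = 45,  x(25) = 35,  x(26) = 48,  x(27) = 36,  x(28) = 32,  x(29) = 47,  x(30) = 3,  x(31) = 21,  x(32) = 27,  x(33) = 29,  x(34) = 46,  x(35) = 19,  x(36) = 10,  x(37) = 7,  x(38) = 6,  x(39) = 22,  x(40) = 11,  x(41) = 40,  x(42) = 17,  x(43) = 42.
The sequence repeats with period 42.
(4846 - 1) mod 42 = 15, so x(4846) = x(16) = 4.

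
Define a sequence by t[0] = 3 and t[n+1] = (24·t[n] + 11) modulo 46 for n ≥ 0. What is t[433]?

5

Listing terms: t[0] = 3,  t[1] = 37,  t[2] = 25,  t[3] = 13,  t[4] = 1,  t[5] = 35,  t[6] = 23,  t[7] = 11,  t[8] = 45,  t[9] = 33,  t[10] = 21,  t[11] = 9,  t[12] = 43,  t[13] = 31,  t[14] = 19,  t[15] = 7,  t[16] = 41,  t[17] = 29,  t[18] = 17,  t[19] = 5,  t[20] = 39,  t[21] = 27,  t[22] = 15,  t[23] = 3.
Since t[23] = t[0] = 3, the sequence is periodic with period 23.
(433 - 0) mod 23 = 19, so t[433] = t[19] = 5.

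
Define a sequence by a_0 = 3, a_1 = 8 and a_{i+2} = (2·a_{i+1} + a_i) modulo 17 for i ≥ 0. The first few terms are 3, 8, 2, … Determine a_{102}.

1

a_0 = 3, a_1 = 8, a_2 = 2, a_3 = 12, a_4 = 9, a_5 = 13, a_6 = 1, a_7 = 15, a_8 = 14, a_9 = 9, a_{10} = 15, a_{11} = 5, a_{12} = 8, a_{13} = 4, a_{14} = 16, a_{15} = 2, a_{16} = 3, a_{17} = 8.
The sequence repeats with period 16.
(102 - 0) mod 16 = 6, so a_{102} = a_6 = 1.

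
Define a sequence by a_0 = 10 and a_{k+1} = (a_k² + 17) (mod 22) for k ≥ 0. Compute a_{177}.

We have a_0 = 10; a_1 = 7; a_2 = 0; a_3 = 17; a_4 = 20; a_5 = 21; a_6 = 18; a_7 = 11; a_8 = 6; a_9 = 9; a_{10} = 10.
The sequence repeats with period 10.
So a_{177} = a_{0 + ((177-0) mod 10)} = a_7 = 11.

11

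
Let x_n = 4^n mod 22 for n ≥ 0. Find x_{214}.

14

Listing terms: x_0 = 1, x_1 = 4, x_2 = 16, x_3 = 20, x_4 = 14, x_5 = 12, x_6 = 4.
Since x_6 = x_1 = 4, the sequence is eventually periodic: after a pre-period of length 1 it cycles with period 5.
For n ≥ 1, x_n depends only on (n - 1) mod 5. (214 - 1) mod 5 = 3, so x_{214} = x_4 = 14.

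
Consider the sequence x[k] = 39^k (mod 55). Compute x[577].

19

We have x[0] = 1; x[1] = 39; x[2] = 36; x[3] = 29; x[4] = 31; x[5] = 54; x[6] = 16; x[7] = 19; x[8] = 26; x[9] = 24; x[10] = 1.
The sequence repeats with period 10.
(577 - 0) mod 10 = 7, so x[577] = x[7] = 19.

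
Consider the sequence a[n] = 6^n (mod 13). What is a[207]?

8

a[1] = 6,  a[2] = 10,  a[3] = 8,  a[4] = 9,  a[5] = 2,  a[6] = 12,  a[7] = 7,  a[8] = 3,  a[9] = 5,  a[10] = 4,  a[11] = 11,  a[12] = 1,  a[13] = 6.
Since a[13] = a[1] = 6, the sequence is periodic with period 12.
So a[207] = a[1 + ((207-1) mod 12)] = a[3] = 8.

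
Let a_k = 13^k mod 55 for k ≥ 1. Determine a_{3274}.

49

We have a_1 = 13; a_2 = 4; a_3 = 52; a_4 = 16; a_5 = 43; a_6 = 9; a_7 = 7; a_8 = 36; a_9 = 28; a_{10} = 34; a_{11} = 2; a_{12} = 26; a_{13} = 8; a_{14} = 49; a_{15} = 32; a_{16} = 31; a_{17} = 18; a_{18} = 14; a_{19} = 17; a_{20} = 1; a_{21} = 13.
Since a_{21} = a_1 = 13, the sequence is periodic with period 20.
(3274 - 1) mod 20 = 13, so a_{3274} = a_{14} = 49.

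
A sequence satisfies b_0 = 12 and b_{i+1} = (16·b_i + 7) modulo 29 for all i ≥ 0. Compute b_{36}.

Computing terms: b_0 = 12, b_1 = 25, b_2 = 1, b_3 = 23, b_4 = 27, b_5 = 4, b_6 = 13, b_7 = 12.
Since b_7 = b_0 = 12, the sequence is periodic with period 7.
(36 - 0) mod 7 = 1, so b_{36} = b_1 = 25.

25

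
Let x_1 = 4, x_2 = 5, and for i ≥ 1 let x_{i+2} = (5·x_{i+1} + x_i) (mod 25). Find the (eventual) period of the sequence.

10

We have x_1 = 4, x_2 = 5, x_3 = 4, x_4 = 0, x_5 = 4, x_6 = 20, x_7 = 4, x_8 = 15, x_9 = 4, x_{10} = 10, x_{11} = 4, x_{12} = 5.
The sequence repeats with period 10.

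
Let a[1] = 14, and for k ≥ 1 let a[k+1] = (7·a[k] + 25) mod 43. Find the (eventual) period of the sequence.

6

We have a[1] = 14,  a[2] = 37,  a[3] = 26,  a[4] = 35,  a[5] = 12,  a[6] = 23,  a[7] = 14.
Since a[7] = a[1] = 14, the sequence is periodic with period 6.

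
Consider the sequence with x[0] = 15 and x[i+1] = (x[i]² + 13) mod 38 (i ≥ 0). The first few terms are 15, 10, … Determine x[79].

0

x[0] = 15; x[1] = 10; x[2] = 37; x[3] = 14; x[4] = 19; x[5] = 32; x[6] = 11; x[7] = 20; x[8] = 33; x[9] = 0; x[10] = 13; x[11] = 30; x[12] = 1; x[13] = 14.
Since x[13] = x[3] = 14, the sequence is eventually periodic: after a pre-period of length 3 it cycles with period 10.
For i ≥ 3, x[i] depends only on (i - 3) mod 10. (79 - 3) mod 10 = 6, so x[79] = x[9] = 0.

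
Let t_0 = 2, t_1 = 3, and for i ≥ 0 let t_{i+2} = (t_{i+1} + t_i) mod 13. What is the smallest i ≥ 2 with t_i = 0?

We have t_0 = 2; t_1 = 3; t_2 = 5; t_3 = 8; t_4 = 0; t_5 = 8; t_6 = 8; t_7 = 3; t_8 = 11; t_9 = 1; t_{10} = 12; t_{11} = 0; t_{12} = 12; t_{13} = 12; t_{14} = 11; t_{15} = 10; t_{16} = 8; t_{17} = 5; t_{18} = 0; t_{19} = 5; t_{20} = 5; t_{21} = 10; t_{22} = 2; t_{23} = 12; t_{24} = 1; t_{25} = 0; t_{26} = 1; t_{27} = 1; t_{28} = 2; t_{29} = 3.
The sequence repeats with period 28.
The value 0 first appears (with i ≥ 2) at t_4.

4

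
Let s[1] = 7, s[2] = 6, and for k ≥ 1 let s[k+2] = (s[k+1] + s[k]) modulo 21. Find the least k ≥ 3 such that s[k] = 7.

We have s[1] = 7, s[2] = 6, s[3] = 13, s[4] = 19, s[5] = 11, s[6] = 9, s[7] = 20, s[8] = 8, s[9] = 7, s[10] = 15, s[11] = 1, s[12] = 16, s[13] = 17, s[14] = 12, s[15] = 8, s[16] = 20, s[17] = 7, s[18] = 6.
The sequence repeats with period 16.
The value 7 first appears (with k ≥ 3) at s[9].

9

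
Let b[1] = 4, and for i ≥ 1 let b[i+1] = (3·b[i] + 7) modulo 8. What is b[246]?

Computing terms: b[1] = 4; b[2] = 3; b[3] = 0; b[4] = 7; b[5] = 4.
The sequence repeats with period 4.
(246 - 1) mod 4 = 1, so b[246] = b[2] = 3.

3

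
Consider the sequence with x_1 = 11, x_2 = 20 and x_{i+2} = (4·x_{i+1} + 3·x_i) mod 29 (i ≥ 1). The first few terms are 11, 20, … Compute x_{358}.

2

We have x_1 = 11; x_2 = 20; x_3 = 26; x_4 = 19; x_5 = 9; x_6 = 6; x_7 = 22; x_8 = 19; x_9 = 26; x_{10} = 16; x_{11} = 26; x_{12} = 7; x_{13} = 19; x_{14} = 10; x_{15} = 10; x_{16} = 12; x_{17} = 20; x_{18} = 0; x_{19} = 2; x_{20} = 8; x_{21} = 9; x_{22} = 2; x_{23} = 6; x_{24} = 1; x_{25} = 22; x_{26} = 4; x_{27} = 24; x_{28} = 21; x_{29} = 11; x_{30} = 20.
Since (x_{29}, x_{30}) = (x_1, x_2) = (11, 20) (two consecutive terms determine the rest), the sequence is periodic with period 28.
So x_{358} = x_{1 + ((358-1) mod 28)} = x_{22} = 2.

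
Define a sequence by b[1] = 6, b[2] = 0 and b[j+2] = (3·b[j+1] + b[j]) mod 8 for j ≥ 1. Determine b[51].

6

We have b[1] = 6; b[2] = 0; b[3] = 6; b[4] = 2; b[5] = 4; b[6] = 6; b[7] = 6; b[8] = 0.
Since (b[7], b[8]) = (b[1], b[2]) = (6, 0) (two consecutive terms determine the rest), the sequence is periodic with period 6.
(51 - 1) mod 6 = 2, so b[51] = b[3] = 6.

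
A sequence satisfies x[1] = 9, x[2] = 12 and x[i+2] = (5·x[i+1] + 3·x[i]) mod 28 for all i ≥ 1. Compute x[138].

x[1] = 9, x[2] = 12, x[3] = 3, x[4] = 23, x[5] = 12, x[6] = 17, x[7] = 9, x[8] = 12.
Since (x[7], x[8]) = (x[1], x[2]) = (9, 12) (two consecutive terms determine the rest), the sequence is periodic with period 6.
So x[138] = x[1 + ((138-1) mod 6)] = x[6] = 17.

17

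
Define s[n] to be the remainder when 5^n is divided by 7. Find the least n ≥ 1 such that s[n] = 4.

2

We have s[0] = 1,  s[1] = 5,  s[2] = 4,  s[3] = 6,  s[4] = 2,  s[5] = 3,  s[6] = 1.
Since s[6] = s[0] = 1, the sequence is periodic with period 6.
The value 4 first appears (with n ≥ 1) at s[2].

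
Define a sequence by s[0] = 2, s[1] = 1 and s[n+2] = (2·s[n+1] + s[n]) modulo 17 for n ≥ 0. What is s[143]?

14

Computing terms: s[0] = 2, s[1] = 1, s[2] = 4, s[3] = 9, s[4] = 5, s[5] = 2, s[6] = 9, s[7] = 3, s[8] = 15, s[9] = 16, s[10] = 13, s[11] = 8, s[12] = 12, s[13] = 15, s[14] = 8, s[15] = 14, s[16] = 2, s[17] = 1.
The sequence repeats with period 16.
So s[143] = s[0 + ((143-0) mod 16)] = s[15] = 14.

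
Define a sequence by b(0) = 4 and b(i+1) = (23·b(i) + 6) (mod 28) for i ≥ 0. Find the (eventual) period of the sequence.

Listing terms: b(0) = 4,  b(1) = 14,  b(2) = 20,  b(3) = 18,  b(4) = 0,  b(5) = 6,  b(6) = 4.
Since b(6) = b(0) = 4, the sequence is periodic with period 6.

6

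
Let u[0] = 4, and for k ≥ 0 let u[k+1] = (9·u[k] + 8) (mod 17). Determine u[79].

u[0] = 4,  u[1] = 10,  u[2] = 13,  u[3] = 6,  u[4] = 11,  u[5] = 5,  u[6] = 2,  u[7] = 9,  u[8] = 4.
Since u[8] = u[0] = 4, the sequence is periodic with period 8.
(79 - 0) mod 8 = 7, so u[79] = u[7] = 9.

9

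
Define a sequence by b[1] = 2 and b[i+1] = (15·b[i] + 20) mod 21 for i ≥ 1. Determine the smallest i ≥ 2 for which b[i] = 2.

8

We have b[1] = 2, b[2] = 8, b[3] = 14, b[4] = 20, b[5] = 5, b[6] = 11, b[7] = 17, b[8] = 2.
Since b[8] = b[1] = 2, the sequence is periodic with period 7.
The value 2 next appears (with i ≥ 2) at b[8].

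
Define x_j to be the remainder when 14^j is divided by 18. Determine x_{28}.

4

We have x_1 = 14; x_2 = 16; x_3 = 8; x_4 = 4; x_5 = 2; x_6 = 10; x_7 = 14.
Since x_7 = x_1 = 14, the sequence is periodic with period 6.
So x_{28} = x_{1 + ((28-1) mod 6)} = x_4 = 4.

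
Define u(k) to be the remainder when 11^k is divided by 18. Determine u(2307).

17

Listing terms: u(1) = 11,  u(2) = 13,  u(3) = 17,  u(4) = 7,  u(5) = 5,  u(6) = 1,  u(7) = 11.
Since u(7) = u(1) = 11, the sequence is periodic with period 6.
(2307 - 1) mod 6 = 2, so u(2307) = u(3) = 17.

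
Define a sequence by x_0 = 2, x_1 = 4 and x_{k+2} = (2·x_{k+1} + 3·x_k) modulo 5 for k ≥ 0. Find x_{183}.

Computing terms: x_0 = 2, x_1 = 4, x_2 = 4, x_3 = 0, x_4 = 2, x_5 = 4.
Since (x_4, x_5) = (x_0, x_1) = (2, 4) (two consecutive terms determine the rest), the sequence is periodic with period 4.
So x_{183} = x_{0 + ((183-0) mod 4)} = x_3 = 0.

0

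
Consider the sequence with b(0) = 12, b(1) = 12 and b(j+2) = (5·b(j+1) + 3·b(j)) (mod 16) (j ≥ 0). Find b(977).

0

b(0) = 12; b(1) = 12; b(2) = 0; b(3) = 4; b(4) = 4; b(5) = 0; b(6) = 12; b(7) = 12.
The sequence repeats with period 6.
(977 - 0) mod 6 = 5, so b(977) = b(5) = 0.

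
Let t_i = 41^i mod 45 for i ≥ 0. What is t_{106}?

31

Computing terms: t_0 = 1; t_1 = 41; t_2 = 16; t_3 = 26; t_4 = 31; t_5 = 11; t_6 = 1.
Since t_6 = t_0 = 1, the sequence is periodic with period 6.
(106 - 0) mod 6 = 4, so t_{106} = t_4 = 31.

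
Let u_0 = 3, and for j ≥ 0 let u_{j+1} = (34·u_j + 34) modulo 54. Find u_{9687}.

u_0 = 3; u_1 = 28; u_2 = 14; u_3 = 24; u_4 = 40; u_5 = 44; u_6 = 18; u_7 = 52; u_8 = 20; u_9 = 12; u_{10} = 10; u_{11} = 50; u_{12} = 6; u_{13} = 22; u_{14} = 26; u_{15} = 0; u_{16} = 34; u_{17} = 2; u_{18} = 48; u_{19} = 46; u_{20} = 32; u_{21} = 42; u_{22} = 4; u_{23} = 8; u_{24} = 36; u_{25} = 16; u_{26} = 38; u_{27} = 30; u_{28} = 28.
Since u_{28} = u_1 = 28, the sequence is eventually periodic: after a pre-period of length 1 it cycles with period 27.
For j ≥ 1, u_j depends only on (j - 1) mod 27. (9687 - 1) mod 27 = 20, so u_{9687} = u_{21} = 42.

42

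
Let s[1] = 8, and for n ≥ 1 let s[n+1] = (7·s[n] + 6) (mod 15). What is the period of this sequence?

4

s[1] = 8, s[2] = 2, s[3] = 5, s[4] = 11, s[5] = 8.
Since s[5] = s[1] = 8, the sequence is periodic with period 4.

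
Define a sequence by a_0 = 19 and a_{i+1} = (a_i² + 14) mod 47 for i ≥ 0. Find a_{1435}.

4

Computing terms: a_0 = 19,  a_1 = 46,  a_2 = 15,  a_3 = 4,  a_4 = 30,  a_5 = 21,  a_6 = 32,  a_7 = 4.
Since a_7 = a_3 = 4, the sequence is eventually periodic: after a pre-period of length 3 it cycles with period 4.
For i ≥ 3, a_i depends only on (i - 3) mod 4. (1435 - 3) mod 4 = 0, so a_{1435} = a_3 = 4.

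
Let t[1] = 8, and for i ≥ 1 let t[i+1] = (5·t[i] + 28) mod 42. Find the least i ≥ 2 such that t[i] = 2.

5

Computing terms: t[1] = 8, t[2] = 26, t[3] = 32, t[4] = 20, t[5] = 2, t[6] = 38, t[7] = 8.
Since t[7] = t[1] = 8, the sequence is periodic with period 6.
The value 2 first appears (with i ≥ 2) at t[5].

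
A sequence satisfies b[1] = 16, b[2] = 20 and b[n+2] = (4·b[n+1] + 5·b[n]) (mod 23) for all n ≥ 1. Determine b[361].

14

Listing terms: b[1] = 16,  b[2] = 20,  b[3] = 22,  b[4] = 4,  b[5] = 11,  b[6] = 18,  b[7] = 12,  b[8] = 0,  b[9] = 14,  b[10] = 10,  b[11] = 18,  b[12] = 7,  b[13] = 3,  b[14] = 1,  b[15] = 19,  b[16] = 12,  b[17] = 5,  b[18] = 11,  b[19] = 0,  b[20] = 9,  b[21] = 13,  b[22] = 5,  b[23] = 16,  b[24] = 20.
The sequence repeats with period 22.
So b[361] = b[1 + ((361-1) mod 22)] = b[9] = 14.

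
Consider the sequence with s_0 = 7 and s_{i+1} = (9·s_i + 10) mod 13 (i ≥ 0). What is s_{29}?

4

Computing terms: s_0 = 7, s_1 = 8, s_2 = 4, s_3 = 7.
The sequence repeats with period 3.
So s_{29} = s_{0 + ((29-0) mod 3)} = s_2 = 4.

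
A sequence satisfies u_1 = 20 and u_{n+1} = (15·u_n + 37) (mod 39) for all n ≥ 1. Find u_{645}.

34

u_1 = 20, u_2 = 25, u_3 = 22, u_4 = 16, u_5 = 4, u_6 = 19, u_7 = 10, u_8 = 31, u_9 = 34, u_{10} = 1, u_{11} = 13, u_{12} = 37, u_{13} = 7, u_{14} = 25.
Since u_{14} = u_2 = 25, the sequence is eventually periodic: after a pre-period of length 1 it cycles with period 12.
For n ≥ 2, u_n depends only on (n - 2) mod 12. (645 - 2) mod 12 = 7, so u_{645} = u_9 = 34.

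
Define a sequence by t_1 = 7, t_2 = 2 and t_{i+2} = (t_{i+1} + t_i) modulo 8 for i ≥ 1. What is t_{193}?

7

Computing terms: t_1 = 7; t_2 = 2; t_3 = 1; t_4 = 3; t_5 = 4; t_6 = 7; t_7 = 3; t_8 = 2; t_9 = 5; t_{10} = 7; t_{11} = 4; t_{12} = 3; t_{13} = 7; t_{14} = 2.
Since (t_{13}, t_{14}) = (t_1, t_2) = (7, 2) (two consecutive terms determine the rest), the sequence is periodic with period 12.
So t_{193} = t_{1 + ((193-1) mod 12)} = t_1 = 7.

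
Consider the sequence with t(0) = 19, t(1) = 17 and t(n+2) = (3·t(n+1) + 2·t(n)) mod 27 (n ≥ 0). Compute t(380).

19

We have t(0) = 19,  t(1) = 17,  t(2) = 8,  t(3) = 4,  t(4) = 1,  t(5) = 11,  t(6) = 8,  t(7) = 19,  t(8) = 19,  t(9) = 14,  t(10) = 26,  t(11) = 25,  t(12) = 19,  t(13) = 26,  t(14) = 8,  t(15) = 22,  t(16) = 1,  t(17) = 20,  t(18) = 8,  t(19) = 10,  t(20) = 19,  t(21) = 23,  t(22) = 26,  t(23) = 16,  t(24) = 19,  t(25) = 8,  t(26) = 8,  t(27) = 13,  t(28) = 1,  t(29) = 2,  t(30) = 8,  t(31) = 1,  t(32) = 19,  t(33) = 5,  t(34) = 26,  t(35) = 7,  t(36) = 19,  t(37) = 17.
Since (t(36), t(37)) = (t(0), t(1)) = (19, 17) (two consecutive terms determine the rest), the sequence is periodic with period 36.
(380 - 0) mod 36 = 20, so t(380) = t(20) = 19.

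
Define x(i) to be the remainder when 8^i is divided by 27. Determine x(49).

8

x(1) = 8,  x(2) = 10,  x(3) = 26,  x(4) = 19,  x(5) = 17,  x(6) = 1,  x(7) = 8.
The sequence repeats with period 6.
(49 - 1) mod 6 = 0, so x(49) = x(1) = 8.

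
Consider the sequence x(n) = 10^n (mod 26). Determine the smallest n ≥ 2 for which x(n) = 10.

7

Listing terms: x(1) = 10; x(2) = 22; x(3) = 12; x(4) = 16; x(5) = 4; x(6) = 14; x(7) = 10.
Since x(7) = x(1) = 10, the sequence is periodic with period 6.
The value 10 next appears (with n ≥ 2) at x(7).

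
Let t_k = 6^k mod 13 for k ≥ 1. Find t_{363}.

Listing terms: t_1 = 6, t_2 = 10, t_3 = 8, t_4 = 9, t_5 = 2, t_6 = 12, t_7 = 7, t_8 = 3, t_9 = 5, t_{10} = 4, t_{11} = 11, t_{12} = 1, t_{13} = 6.
Since t_{13} = t_1 = 6, the sequence is periodic with period 12.
So t_{363} = t_{1 + ((363-1) mod 12)} = t_3 = 8.

8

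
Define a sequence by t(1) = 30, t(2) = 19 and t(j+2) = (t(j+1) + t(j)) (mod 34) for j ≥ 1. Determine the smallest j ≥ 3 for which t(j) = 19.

We have t(1) = 30, t(2) = 19, t(3) = 15, t(4) = 0, t(5) = 15, t(6) = 15, t(7) = 30, t(8) = 11, t(9) = 7, t(10) = 18, t(11) = 25, t(12) = 9, t(13) = 0, t(14) = 9, t(15) = 9, t(16) = 18, t(17) = 27, t(18) = 11, t(19) = 4, t(20) = 15, t(21) = 19, t(22) = 0, t(23) = 19, t(24) = 19, t(25) = 4, t(26) = 23, t(27) = 27, t(28) = 16, t(29) = 9, t(30) = 25, t(31) = 0, t(32) = 25, t(33) = 25, t(34) = 16, t(35) = 7, t(36) = 23, t(37) = 30, t(38) = 19.
Since (t(37), t(38)) = (t(1), t(2)) = (30, 19) (two consecutive terms determine the rest), the sequence is periodic with period 36.
The value 19 first appears (with j ≥ 3) at t(21).

21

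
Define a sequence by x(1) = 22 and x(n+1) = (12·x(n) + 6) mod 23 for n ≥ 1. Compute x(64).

x(1) = 22; x(2) = 17; x(3) = 3; x(4) = 19; x(5) = 4; x(6) = 8; x(7) = 10; x(8) = 11; x(9) = 0; x(10) = 6; x(11) = 9; x(12) = 22.
Since x(12) = x(1) = 22, the sequence is periodic with period 11.
So x(64) = x(1 + ((64-1) mod 11)) = x(9) = 0.

0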